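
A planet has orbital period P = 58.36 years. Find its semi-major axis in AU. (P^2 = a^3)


a = P^(2/3) = 58.36^(2/3) = 15.0456

15.0456 AU


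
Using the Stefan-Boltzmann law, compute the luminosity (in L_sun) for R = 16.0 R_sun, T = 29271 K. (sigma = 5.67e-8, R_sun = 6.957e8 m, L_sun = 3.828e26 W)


R = 16.0 * 6.957e8 m = 1.11312e+10 m. L = 4*pi*R^2*sigma*T^4 = 4*pi*(1.11312e+10)^2 * 5.67e-8 * 29271^4 = 6.480777834e+31 W. L/L_sun = 6.480777834e+31 / 3.828e26 = 169299.3165

169299.3165 L_sun


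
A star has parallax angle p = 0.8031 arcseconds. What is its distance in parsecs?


d = 1/p = 1/0.8031 = 1.2452

1.2452 pc


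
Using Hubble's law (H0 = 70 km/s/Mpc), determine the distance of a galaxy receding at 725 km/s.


d = v / H0 = 725 / 70 = 10.3571

10.3571 Mpc


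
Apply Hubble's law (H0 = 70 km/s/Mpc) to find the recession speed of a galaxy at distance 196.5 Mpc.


v = H0 * d = 70 * 196.5 = 13755.0

13755.0 km/s


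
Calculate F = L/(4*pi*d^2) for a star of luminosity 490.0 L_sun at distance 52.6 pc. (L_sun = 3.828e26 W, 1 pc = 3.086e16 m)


F = L / (4*pi*d^2) = 1.876e+29 / (4*pi*(1.623e+18)^2) = 5.665e-09

5.665e-09 W/m^2


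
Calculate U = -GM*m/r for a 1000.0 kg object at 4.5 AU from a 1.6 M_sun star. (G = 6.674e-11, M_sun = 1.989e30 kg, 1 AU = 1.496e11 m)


M = 1.6 * 1.989e30 kg = 3.1824e+30 kg; r = 4.5 AU * 1.496e11 m/AU = 6.732e+11 m. U = -GM*m/r = -(6.674e-11 * 3.1824e+30 * 1000.0) / 6.732e+11 = -3.155e+11

-3.155e+11 J


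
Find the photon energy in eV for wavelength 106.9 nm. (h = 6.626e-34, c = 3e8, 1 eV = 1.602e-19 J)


E = hc/lambda = 6.626e-34 * 3e8 / 1.069e-07 = 1.859e-18 J = 11.6073 eV

11.6073 eV


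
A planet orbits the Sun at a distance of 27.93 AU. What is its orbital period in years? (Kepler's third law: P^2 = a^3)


P = a^(3/2) = 27.93^1.5 = 147.6068

147.6068 years


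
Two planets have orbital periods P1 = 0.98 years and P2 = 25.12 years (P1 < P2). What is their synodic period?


1/P_syn = |1/P1 - 1/P2| = |1/0.98 - 1/25.12| => P_syn = 1.0198

1.0198 years


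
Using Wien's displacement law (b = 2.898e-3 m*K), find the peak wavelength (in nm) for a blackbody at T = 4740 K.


lam_max = b / T = 2.898e-3 / 4740 = 6.114e-07 m = 611.3924 nm

611.3924 nm


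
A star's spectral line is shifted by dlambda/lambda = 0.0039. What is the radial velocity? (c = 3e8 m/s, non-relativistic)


v = (dlambda/lambda) * c = 0.0039 * 3e8 = 1.170e+06

1.170e+06 m/s


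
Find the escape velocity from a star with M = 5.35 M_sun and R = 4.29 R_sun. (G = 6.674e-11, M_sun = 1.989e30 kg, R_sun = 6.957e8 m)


M = 5.35 * 1.989e30 kg = 1.064115e+31 kg; R = 4.29 * 6.957e8 m = 2.984553e+09 m. v_esc = sqrt(2GM/R) = sqrt(2 * 6.674e-11 * 1.064115e+31 / 2.984553e+09) = 689862.8111

689862.8111 m/s


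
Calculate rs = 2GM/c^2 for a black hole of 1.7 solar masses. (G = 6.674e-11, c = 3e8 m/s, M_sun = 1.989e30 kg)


M = 1.7 * 1.989e30 kg = 3.3813e+30 kg. rs = 2GM/c^2 = 2 * 6.674e-11 * 3.3813e+30 / (3e8)^2 = 5014.8436

5014.8436 m


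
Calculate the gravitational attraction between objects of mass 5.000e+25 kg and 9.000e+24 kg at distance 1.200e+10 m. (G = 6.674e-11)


F = G*m1*m2/r^2 = 6.674e-11 * 5.000e+25 * 9.000e+24 / (1.200e+10)^2 = 6.674e-11 * 4.500e+50 / 1.440e+20 = 2.086e+20

2.086e+20 N


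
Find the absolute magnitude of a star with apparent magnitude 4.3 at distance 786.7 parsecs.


M = m - 5*log10(d) + 5 = 4.3 - 5*log10(786.7) + 5 = -5.179

-5.179


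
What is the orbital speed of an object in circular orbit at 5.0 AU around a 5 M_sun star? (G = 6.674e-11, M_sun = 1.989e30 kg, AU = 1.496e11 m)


v = sqrt(GM/r) = sqrt(6.674e-11 * 9.945e+30 / 7.480e+11) = 29788.2298

29788.2298 m/s


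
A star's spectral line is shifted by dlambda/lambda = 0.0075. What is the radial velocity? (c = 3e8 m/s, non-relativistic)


v = (dlambda/lambda) * c = 0.0075 * 3e8 = 2.250e+06

2.250e+06 m/s


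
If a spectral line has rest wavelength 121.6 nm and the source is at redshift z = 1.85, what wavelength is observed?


lam_obs = lam_emit * (1 + z) = 121.6 * (1 + 1.85) = 346.56

346.56 nm


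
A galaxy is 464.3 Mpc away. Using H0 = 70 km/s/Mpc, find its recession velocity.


v = H0 * d = 70 * 464.3 = 32501.0

32501.0 km/s


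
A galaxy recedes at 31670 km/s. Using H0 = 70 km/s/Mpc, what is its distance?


d = v / H0 = 31670 / 70 = 452.4286

452.4286 Mpc


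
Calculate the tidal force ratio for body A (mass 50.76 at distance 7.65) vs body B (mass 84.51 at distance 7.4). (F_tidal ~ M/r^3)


Ratio = (M1/r1^3) / (M2/r2^3) = (50.76/7.65^3) / (84.51/7.4^3) = 0.5437

0.5437


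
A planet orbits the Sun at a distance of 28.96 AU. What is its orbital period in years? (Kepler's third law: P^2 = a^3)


P = a^(3/2) = 28.96^1.5 = 155.8468

155.8468 years


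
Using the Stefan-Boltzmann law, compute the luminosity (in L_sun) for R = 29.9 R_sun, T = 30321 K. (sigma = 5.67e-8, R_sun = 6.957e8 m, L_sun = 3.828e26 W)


R = 29.9 * 6.957e8 m = 2.080143e+10 m. L = 4*pi*R^2*sigma*T^4 = 4*pi*(2.080143e+10)^2 * 5.67e-8 * 30321^4 = 2.605873851e+32 W. L/L_sun = 2.605873851e+32 / 3.828e26 = 680740.2955

680740.2955 L_sun


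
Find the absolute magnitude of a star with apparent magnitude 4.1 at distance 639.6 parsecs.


M = m - 5*log10(d) + 5 = 4.1 - 5*log10(639.6) + 5 = -4.9295

-4.9295


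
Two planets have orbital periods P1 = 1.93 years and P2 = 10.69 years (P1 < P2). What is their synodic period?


1/P_syn = |1/P1 - 1/P2| = |1/1.93 - 1/10.69| => P_syn = 2.3552

2.3552 years


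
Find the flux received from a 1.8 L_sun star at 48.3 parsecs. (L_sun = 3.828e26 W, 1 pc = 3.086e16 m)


F = L / (4*pi*d^2) = 6.890e+26 / (4*pi*(1.491e+18)^2) = 2.468e-11

2.468e-11 W/m^2


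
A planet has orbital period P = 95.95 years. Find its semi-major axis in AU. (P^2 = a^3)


a = P^(2/3) = 95.95^(2/3) = 20.9587

20.9587 AU


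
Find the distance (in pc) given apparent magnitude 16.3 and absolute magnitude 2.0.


d = 10^((m - M + 5)/5) = 10^((16.3 - 2.0 + 5)/5) = 7244.3596

7244.3596 pc


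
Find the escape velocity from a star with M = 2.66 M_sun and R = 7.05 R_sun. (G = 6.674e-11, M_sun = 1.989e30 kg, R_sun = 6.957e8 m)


M = 2.66 * 1.989e30 kg = 5.29074e+30 kg; R = 7.05 * 6.957e8 m = 4.904685e+09 m. v_esc = sqrt(2GM/R) = sqrt(2 * 6.674e-11 * 5.29074e+30 / 4.904685e+09) = 379455.4097

379455.4097 m/s


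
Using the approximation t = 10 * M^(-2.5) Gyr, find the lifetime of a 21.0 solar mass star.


t = 10 * M^(-2.5) = 10 * 21.0^(-2.5) = 0.0049

0.0049 Gyr


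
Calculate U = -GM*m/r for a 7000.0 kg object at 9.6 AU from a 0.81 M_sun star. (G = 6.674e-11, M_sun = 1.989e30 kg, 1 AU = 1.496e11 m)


M = 0.81 * 1.989e30 kg = 1.61109e+30 kg; r = 9.6 AU * 1.496e11 m/AU = 1.43616e+12 m. U = -GM*m/r = -(6.674e-11 * 1.61109e+30 * 7000.0) / 1.43616e+12 = -5.241e+11

-5.241e+11 J


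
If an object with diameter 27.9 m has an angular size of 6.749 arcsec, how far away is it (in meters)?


D = size / theta_rad, theta_rad = 6.749 * pi/(180*3600) = 3.272e-05, D = 852687.5232

852687.5232 m


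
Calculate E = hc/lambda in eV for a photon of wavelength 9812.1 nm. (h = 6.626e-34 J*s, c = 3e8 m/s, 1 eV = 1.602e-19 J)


E = hc/lambda = 6.626e-34 * 3e8 / 9.812e-06 = 2.026e-20 J = 0.1265 eV

0.1265 eV


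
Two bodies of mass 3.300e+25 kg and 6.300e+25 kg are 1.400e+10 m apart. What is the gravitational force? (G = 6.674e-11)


F = G*m1*m2/r^2 = 6.674e-11 * 3.300e+25 * 6.300e+25 / (1.400e+10)^2 = 6.674e-11 * 2.079e+51 / 1.960e+20 = 7.079e+20

7.079e+20 N


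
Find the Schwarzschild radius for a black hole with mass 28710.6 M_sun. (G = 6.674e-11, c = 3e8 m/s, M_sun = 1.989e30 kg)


M = 28710.6 * 1.989e30 kg = 5.71053834e+34 kg. rs = 2GM/c^2 = 2 * 6.674e-11 * 5.71053834e+34 / (3e8)^2 = 8.469e+07

8.469e+07 m


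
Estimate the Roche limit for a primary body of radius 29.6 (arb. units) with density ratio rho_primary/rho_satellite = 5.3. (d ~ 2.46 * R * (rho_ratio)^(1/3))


d_Roche = 2.46 * 29.6 * 5.3^(1/3) = 126.9557

126.9557


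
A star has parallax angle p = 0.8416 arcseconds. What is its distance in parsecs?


d = 1/p = 1/0.8416 = 1.1882

1.1882 pc


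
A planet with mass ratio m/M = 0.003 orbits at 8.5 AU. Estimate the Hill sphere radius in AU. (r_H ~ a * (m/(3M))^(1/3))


r_H = a * (m/3M)^(1/3) = 8.5 * (0.003/3)^(1/3) = 0.85

0.85 AU


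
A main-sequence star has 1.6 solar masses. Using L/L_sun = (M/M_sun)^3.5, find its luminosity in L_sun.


L/L_sun = (M/M_sun)^3.5 = 1.6^3.5 = 5.1811

5.1811 L_sun


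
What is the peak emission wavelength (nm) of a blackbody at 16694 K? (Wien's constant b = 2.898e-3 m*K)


lam_max = b / T = 2.898e-3 / 16694 = 1.736e-07 m = 173.5953 nm

173.5953 nm


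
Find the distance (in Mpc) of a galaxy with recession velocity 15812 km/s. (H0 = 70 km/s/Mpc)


d = v / H0 = 15812 / 70 = 225.8857

225.8857 Mpc


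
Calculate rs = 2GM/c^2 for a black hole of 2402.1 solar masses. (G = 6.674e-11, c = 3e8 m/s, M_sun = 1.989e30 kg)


M = 2402.1 * 1.989e30 kg = 4.7777769e+33 kg. rs = 2GM/c^2 = 2 * 6.674e-11 * 4.7777769e+33 / (3e8)^2 = 7.086e+06

7.086e+06 m


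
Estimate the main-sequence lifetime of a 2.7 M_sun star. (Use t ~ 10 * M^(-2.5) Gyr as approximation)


t = 10 * M^(-2.5) = 10 * 2.7^(-2.5) = 0.8348

0.8348 Gyr


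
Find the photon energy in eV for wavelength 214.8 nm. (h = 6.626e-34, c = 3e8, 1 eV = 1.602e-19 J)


E = hc/lambda = 6.626e-34 * 3e8 / 2.148e-07 = 9.254e-19 J = 5.7766 eV

5.7766 eV


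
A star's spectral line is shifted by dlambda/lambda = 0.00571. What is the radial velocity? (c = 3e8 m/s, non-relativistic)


v = (dlambda/lambda) * c = 0.00571 * 3e8 = 1.713e+06

1.713e+06 m/s


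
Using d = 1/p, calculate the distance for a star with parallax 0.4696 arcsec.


d = 1/p = 1/0.4696 = 2.1295

2.1295 pc


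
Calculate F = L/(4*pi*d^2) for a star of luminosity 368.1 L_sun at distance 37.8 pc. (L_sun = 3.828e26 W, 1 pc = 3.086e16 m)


F = L / (4*pi*d^2) = 1.409e+29 / (4*pi*(1.167e+18)^2) = 8.240e-09

8.240e-09 W/m^2


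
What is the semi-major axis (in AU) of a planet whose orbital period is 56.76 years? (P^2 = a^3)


a = P^(2/3) = 56.76^(2/3) = 14.7694

14.7694 AU


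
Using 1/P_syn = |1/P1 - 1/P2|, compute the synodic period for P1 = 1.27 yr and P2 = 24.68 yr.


1/P_syn = |1/P1 - 1/P2| = |1/1.27 - 1/24.68| => P_syn = 1.3389

1.3389 years


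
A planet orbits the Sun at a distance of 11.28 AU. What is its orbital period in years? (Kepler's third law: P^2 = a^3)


P = a^(3/2) = 11.28^1.5 = 37.8847

37.8847 years


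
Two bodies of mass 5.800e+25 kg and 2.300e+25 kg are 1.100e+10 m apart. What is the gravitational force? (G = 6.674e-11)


F = G*m1*m2/r^2 = 6.674e-11 * 5.800e+25 * 2.300e+25 / (1.100e+10)^2 = 6.674e-11 * 1.334e+51 / 1.210e+20 = 7.358e+20

7.358e+20 N


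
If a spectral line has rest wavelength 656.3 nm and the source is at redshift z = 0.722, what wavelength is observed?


lam_obs = lam_emit * (1 + z) = 656.3 * (1 + 0.722) = 1130.1486

1130.1486 nm


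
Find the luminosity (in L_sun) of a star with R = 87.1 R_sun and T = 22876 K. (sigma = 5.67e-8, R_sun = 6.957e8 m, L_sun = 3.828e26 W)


R = 87.1 * 6.957e8 m = 6.059547e+10 m. L = 4*pi*R^2*sigma*T^4 = 4*pi*(6.059547e+10)^2 * 5.67e-8 * 22876^4 = 7.164627095e+32 W. L/L_sun = 7.164627095e+32 / 3.828e26 = 1.872e+06

1.872e+06 L_sun


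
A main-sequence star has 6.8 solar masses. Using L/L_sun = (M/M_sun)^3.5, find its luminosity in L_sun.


L/L_sun = (M/M_sun)^3.5 = 6.8^3.5 = 819.9383

819.9383 L_sun


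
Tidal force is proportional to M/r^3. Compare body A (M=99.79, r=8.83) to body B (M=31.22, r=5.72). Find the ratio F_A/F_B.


Ratio = (M1/r1^3) / (M2/r2^3) = (99.79/8.83^3) / (31.22/5.72^3) = 0.8689

0.8689


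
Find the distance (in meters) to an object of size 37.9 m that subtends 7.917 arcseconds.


D = size / theta_rad, theta_rad = 7.917 * pi/(180*3600) = 3.838e-05, D = 987424.0441

987424.0441 m


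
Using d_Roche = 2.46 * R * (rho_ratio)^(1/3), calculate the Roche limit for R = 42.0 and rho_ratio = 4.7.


d_Roche = 2.46 * 42.0 * 4.7^(1/3) = 173.0681

173.0681


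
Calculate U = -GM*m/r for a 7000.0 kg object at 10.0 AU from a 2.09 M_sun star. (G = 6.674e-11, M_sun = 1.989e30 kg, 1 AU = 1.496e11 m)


M = 2.09 * 1.989e30 kg = 4.15701e+30 kg; r = 10.0 AU * 1.496e11 m/AU = 1.496e+12 m. U = -GM*m/r = -(6.674e-11 * 4.15701e+30 * 7000.0) / 1.496e+12 = -1.298e+12

-1.298e+12 J


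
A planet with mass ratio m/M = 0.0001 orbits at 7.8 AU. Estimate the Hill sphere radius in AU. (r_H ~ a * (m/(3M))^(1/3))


r_H = a * (m/3M)^(1/3) = 7.8 * (0.0001/3)^(1/3) = 0.251

0.251 AU


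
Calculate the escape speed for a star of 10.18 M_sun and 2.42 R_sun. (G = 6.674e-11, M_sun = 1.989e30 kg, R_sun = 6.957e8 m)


M = 10.18 * 1.989e30 kg = 2.024802e+31 kg; R = 2.42 * 6.957e8 m = 1.683594e+09 m. v_esc = sqrt(2GM/R) = sqrt(2 * 6.674e-11 * 2.024802e+31 / 1.683594e+09) = 1.267e+06

1.267e+06 m/s


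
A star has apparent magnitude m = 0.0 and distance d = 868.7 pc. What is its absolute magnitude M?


M = m - 5*log10(d) + 5 = 0.0 - 5*log10(868.7) + 5 = -9.6943

-9.6943


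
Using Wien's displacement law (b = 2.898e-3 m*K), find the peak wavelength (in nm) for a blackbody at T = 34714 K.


lam_max = b / T = 2.898e-3 / 34714 = 8.348e-08 m = 83.4822 nm

83.4822 nm


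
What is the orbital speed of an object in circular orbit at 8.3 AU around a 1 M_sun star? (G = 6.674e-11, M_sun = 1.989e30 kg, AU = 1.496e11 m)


v = sqrt(GM/r) = sqrt(6.674e-11 * 1.989e+30 / 1.242e+12) = 10339.6455

10339.6455 m/s


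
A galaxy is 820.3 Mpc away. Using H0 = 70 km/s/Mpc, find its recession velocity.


v = H0 * d = 70 * 820.3 = 57421.0

57421.0 km/s


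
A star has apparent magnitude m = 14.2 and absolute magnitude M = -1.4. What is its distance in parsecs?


d = 10^((m - M + 5)/5) = 10^((14.2 - -1.4 + 5)/5) = 13182.5674

13182.5674 pc


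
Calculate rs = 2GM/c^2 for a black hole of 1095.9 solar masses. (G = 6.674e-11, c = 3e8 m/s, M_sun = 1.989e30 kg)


M = 1095.9 * 1.989e30 kg = 2.1797451e+33 kg. rs = 2GM/c^2 = 2 * 6.674e-11 * 2.1797451e+33 / (3e8)^2 = 3.233e+06

3.233e+06 m


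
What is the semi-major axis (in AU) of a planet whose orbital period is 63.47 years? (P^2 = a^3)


a = P^(2/3) = 63.47^(2/3) = 15.9115

15.9115 AU


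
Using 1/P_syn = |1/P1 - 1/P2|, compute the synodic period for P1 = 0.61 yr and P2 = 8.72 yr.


1/P_syn = |1/P1 - 1/P2| = |1/0.61 - 1/8.72| => P_syn = 0.6559

0.6559 years


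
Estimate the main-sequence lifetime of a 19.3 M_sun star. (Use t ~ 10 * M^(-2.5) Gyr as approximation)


t = 10 * M^(-2.5) = 10 * 19.3^(-2.5) = 0.0061

0.0061 Gyr


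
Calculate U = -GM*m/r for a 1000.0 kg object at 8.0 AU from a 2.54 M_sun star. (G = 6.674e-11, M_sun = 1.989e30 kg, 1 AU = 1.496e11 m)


M = 2.54 * 1.989e30 kg = 5.05206e+30 kg; r = 8.0 AU * 1.496e11 m/AU = 1.1968e+12 m. U = -GM*m/r = -(6.674e-11 * 5.05206e+30 * 1000.0) / 1.1968e+12 = -2.817e+11

-2.817e+11 J


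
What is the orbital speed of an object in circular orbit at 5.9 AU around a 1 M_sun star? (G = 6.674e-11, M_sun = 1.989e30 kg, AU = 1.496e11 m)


v = sqrt(GM/r) = sqrt(6.674e-11 * 1.989e+30 / 8.826e+11) = 12263.6201

12263.6201 m/s


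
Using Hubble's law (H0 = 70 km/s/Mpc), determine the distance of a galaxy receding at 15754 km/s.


d = v / H0 = 15754 / 70 = 225.0571

225.0571 Mpc


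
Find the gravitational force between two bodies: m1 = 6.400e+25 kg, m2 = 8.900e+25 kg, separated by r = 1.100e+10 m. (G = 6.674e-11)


F = G*m1*m2/r^2 = 6.674e-11 * 6.400e+25 * 8.900e+25 / (1.100e+10)^2 = 6.674e-11 * 5.696e+51 / 1.210e+20 = 3.142e+21

3.142e+21 N


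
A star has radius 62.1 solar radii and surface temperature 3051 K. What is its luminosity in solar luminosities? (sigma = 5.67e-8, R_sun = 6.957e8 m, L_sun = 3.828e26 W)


R = 62.1 * 6.957e8 m = 4.320297e+10 m. L = 4*pi*R^2*sigma*T^4 = 4*pi*(4.320297e+10)^2 * 5.67e-8 * 3051^4 = 1.152362085e+29 W. L/L_sun = 1.152362085e+29 / 3.828e26 = 301.035

301.035 L_sun


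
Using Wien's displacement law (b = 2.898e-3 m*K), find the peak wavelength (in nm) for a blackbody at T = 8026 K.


lam_max = b / T = 2.898e-3 / 8026 = 3.611e-07 m = 361.0765 nm

361.0765 nm


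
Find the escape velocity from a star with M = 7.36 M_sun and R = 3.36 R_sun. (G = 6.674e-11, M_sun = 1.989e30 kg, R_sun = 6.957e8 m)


M = 7.36 * 1.989e30 kg = 1.463904e+31 kg; R = 3.36 * 6.957e8 m = 2.337552e+09 m. v_esc = sqrt(2GM/R) = sqrt(2 * 6.674e-11 * 1.463904e+31 / 2.337552e+09) = 914289.5529

914289.5529 m/s


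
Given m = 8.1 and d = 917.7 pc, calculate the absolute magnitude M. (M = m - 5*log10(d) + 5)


M = m - 5*log10(d) + 5 = 8.1 - 5*log10(917.7) + 5 = -1.7135

-1.7135


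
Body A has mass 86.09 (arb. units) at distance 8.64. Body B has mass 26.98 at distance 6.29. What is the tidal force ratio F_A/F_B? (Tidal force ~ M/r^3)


Ratio = (M1/r1^3) / (M2/r2^3) = (86.09/8.64^3) / (26.98/6.29^3) = 1.2312

1.2312


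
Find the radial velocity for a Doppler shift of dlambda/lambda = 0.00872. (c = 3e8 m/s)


v = (dlambda/lambda) * c = 0.00872 * 3e8 = 2.616e+06

2.616e+06 m/s


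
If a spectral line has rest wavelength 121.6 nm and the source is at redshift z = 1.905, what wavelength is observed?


lam_obs = lam_emit * (1 + z) = 121.6 * (1 + 1.905) = 353.248

353.248 nm


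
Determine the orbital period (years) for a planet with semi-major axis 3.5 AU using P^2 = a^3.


P = a^(3/2) = 3.5^1.5 = 6.5479

6.5479 years


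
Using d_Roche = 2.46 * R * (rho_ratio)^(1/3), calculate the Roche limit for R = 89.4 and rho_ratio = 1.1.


d_Roche = 2.46 * 89.4 * 1.1^(1/3) = 227.0232

227.0232


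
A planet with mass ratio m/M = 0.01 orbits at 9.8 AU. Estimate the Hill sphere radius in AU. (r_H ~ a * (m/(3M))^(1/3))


r_H = a * (m/3M)^(1/3) = 9.8 * (0.01/3)^(1/3) = 1.4639

1.4639 AU


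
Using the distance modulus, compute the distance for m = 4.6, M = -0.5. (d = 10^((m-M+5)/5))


d = 10^((m - M + 5)/5) = 10^((4.6 - -0.5 + 5)/5) = 104.7129

104.7129 pc


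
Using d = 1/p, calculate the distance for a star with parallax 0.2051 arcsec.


d = 1/p = 1/0.2051 = 4.8757

4.8757 pc


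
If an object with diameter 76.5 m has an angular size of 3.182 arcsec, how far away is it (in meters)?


D = size / theta_rad, theta_rad = 3.182 * pi/(180*3600) = 1.543e-05, D = 4.959e+06

4.959e+06 m


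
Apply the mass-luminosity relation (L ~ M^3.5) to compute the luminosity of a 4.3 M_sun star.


L/L_sun = (M/M_sun)^3.5 = 4.3^3.5 = 164.8692

164.8692 L_sun


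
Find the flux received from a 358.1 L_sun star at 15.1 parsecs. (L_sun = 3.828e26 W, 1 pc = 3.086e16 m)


F = L / (4*pi*d^2) = 1.371e+29 / (4*pi*(4.660e+17)^2) = 5.024e-08

5.024e-08 W/m^2


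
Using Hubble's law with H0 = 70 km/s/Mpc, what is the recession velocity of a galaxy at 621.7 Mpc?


v = H0 * d = 70 * 621.7 = 43519.0

43519.0 km/s


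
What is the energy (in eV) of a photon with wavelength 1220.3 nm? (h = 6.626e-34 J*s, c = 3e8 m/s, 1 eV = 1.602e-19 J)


E = hc/lambda = 6.626e-34 * 3e8 / 1.220e-06 = 1.629e-19 J = 1.0168 eV

1.0168 eV


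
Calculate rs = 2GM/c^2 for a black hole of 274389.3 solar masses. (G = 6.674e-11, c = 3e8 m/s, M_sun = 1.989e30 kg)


M = 274389.3 * 1.989e30 kg = 5.457603177e+35 kg. rs = 2GM/c^2 = 2 * 6.674e-11 * 5.457603177e+35 / (3e8)^2 = 8.094e+08

8.094e+08 m


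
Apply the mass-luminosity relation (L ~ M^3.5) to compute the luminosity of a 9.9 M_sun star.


L/L_sun = (M/M_sun)^3.5 = 9.9^3.5 = 3052.9745

3052.9745 L_sun


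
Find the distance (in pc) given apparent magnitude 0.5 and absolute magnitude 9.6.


d = 10^((m - M + 5)/5) = 10^((0.5 - 9.6 + 5)/5) = 0.1514

0.1514 pc


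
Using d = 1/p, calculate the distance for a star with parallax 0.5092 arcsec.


d = 1/p = 1/0.5092 = 1.9639

1.9639 pc


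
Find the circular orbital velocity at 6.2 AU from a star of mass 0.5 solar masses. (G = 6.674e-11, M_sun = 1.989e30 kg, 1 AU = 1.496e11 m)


v = sqrt(GM/r) = sqrt(6.674e-11 * 9.945e+29 / 9.275e+11) = 8459.2888

8459.2888 m/s


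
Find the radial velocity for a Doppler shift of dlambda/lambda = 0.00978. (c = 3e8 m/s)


v = (dlambda/lambda) * c = 0.00978 * 3e8 = 2.934e+06

2.934e+06 m/s


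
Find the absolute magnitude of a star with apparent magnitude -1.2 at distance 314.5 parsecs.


M = m - 5*log10(d) + 5 = -1.2 - 5*log10(314.5) + 5 = -8.6881

-8.6881


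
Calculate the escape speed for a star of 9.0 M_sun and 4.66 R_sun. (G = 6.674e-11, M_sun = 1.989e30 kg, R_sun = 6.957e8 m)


M = 9.0 * 1.989e30 kg = 1.7901e+31 kg; R = 4.66 * 6.957e8 m = 3.241962e+09 m. v_esc = sqrt(2GM/R) = sqrt(2 * 6.674e-11 * 1.7901e+31 / 3.241962e+09) = 858504.9138

858504.9138 m/s


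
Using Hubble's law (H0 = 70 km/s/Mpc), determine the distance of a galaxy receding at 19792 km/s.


d = v / H0 = 19792 / 70 = 282.7429

282.7429 Mpc


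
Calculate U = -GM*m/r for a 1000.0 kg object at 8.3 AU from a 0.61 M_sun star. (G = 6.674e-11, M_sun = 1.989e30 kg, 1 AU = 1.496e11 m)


M = 0.61 * 1.989e30 kg = 1.21329e+30 kg; r = 8.3 AU * 1.496e11 m/AU = 1.24168e+12 m. U = -GM*m/r = -(6.674e-11 * 1.21329e+30 * 1000.0) / 1.24168e+12 = -6.521e+10

-6.521e+10 J


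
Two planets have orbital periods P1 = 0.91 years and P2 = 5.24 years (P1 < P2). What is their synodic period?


1/P_syn = |1/P1 - 1/P2| = |1/0.91 - 1/5.24| => P_syn = 1.1012

1.1012 years


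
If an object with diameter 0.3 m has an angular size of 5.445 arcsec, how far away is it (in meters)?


D = size / theta_rad, theta_rad = 5.445 * pi/(180*3600) = 2.640e-05, D = 11364.4521

11364.4521 m


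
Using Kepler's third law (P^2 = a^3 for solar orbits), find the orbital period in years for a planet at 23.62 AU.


P = a^(3/2) = 23.62^1.5 = 114.7942

114.7942 years


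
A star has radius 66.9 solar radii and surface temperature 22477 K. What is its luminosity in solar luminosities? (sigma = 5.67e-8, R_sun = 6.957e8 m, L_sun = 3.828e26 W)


R = 66.9 * 6.957e8 m = 4.654233e+10 m. L = 4*pi*R^2*sigma*T^4 = 4*pi*(4.654233e+10)^2 * 5.67e-8 * 22477^4 = 3.939513087e+32 W. L/L_sun = 3.939513087e+32 / 3.828e26 = 1.029e+06

1.029e+06 L_sun


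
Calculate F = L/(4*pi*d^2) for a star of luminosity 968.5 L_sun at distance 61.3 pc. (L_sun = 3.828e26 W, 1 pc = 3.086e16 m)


F = L / (4*pi*d^2) = 3.707e+29 / (4*pi*(1.892e+18)^2) = 8.244e-09

8.244e-09 W/m^2


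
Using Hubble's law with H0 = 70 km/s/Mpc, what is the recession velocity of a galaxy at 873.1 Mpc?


v = H0 * d = 70 * 873.1 = 61117.0

61117.0 km/s


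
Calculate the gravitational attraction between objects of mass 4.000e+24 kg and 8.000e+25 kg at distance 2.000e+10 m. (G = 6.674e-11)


F = G*m1*m2/r^2 = 6.674e-11 * 4.000e+24 * 8.000e+25 / (2.000e+10)^2 = 6.674e-11 * 3.200e+50 / 4.000e+20 = 5.339e+19

5.339e+19 N


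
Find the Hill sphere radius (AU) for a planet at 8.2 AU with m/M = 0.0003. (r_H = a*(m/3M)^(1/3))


r_H = a * (m/3M)^(1/3) = 8.2 * (0.0003/3)^(1/3) = 0.3806

0.3806 AU


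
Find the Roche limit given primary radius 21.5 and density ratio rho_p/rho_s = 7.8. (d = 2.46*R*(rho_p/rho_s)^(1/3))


d_Roche = 2.46 * 21.5 * 7.8^(1/3) = 104.8911

104.8911


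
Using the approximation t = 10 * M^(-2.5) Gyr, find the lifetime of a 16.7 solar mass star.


t = 10 * M^(-2.5) = 10 * 16.7^(-2.5) = 0.0088

0.0088 Gyr


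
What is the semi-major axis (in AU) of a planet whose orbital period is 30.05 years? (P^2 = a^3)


a = P^(2/3) = 30.05^(2/3) = 9.6656

9.6656 AU


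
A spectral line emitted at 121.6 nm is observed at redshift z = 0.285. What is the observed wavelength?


lam_obs = lam_emit * (1 + z) = 121.6 * (1 + 0.285) = 156.256

156.256 nm


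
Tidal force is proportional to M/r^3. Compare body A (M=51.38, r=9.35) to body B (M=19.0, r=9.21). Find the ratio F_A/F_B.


Ratio = (M1/r1^3) / (M2/r2^3) = (51.38/9.35^3) / (19.0/9.21^3) = 2.5845

2.5845


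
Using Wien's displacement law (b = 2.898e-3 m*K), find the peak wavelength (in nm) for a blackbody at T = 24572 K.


lam_max = b / T = 2.898e-3 / 24572 = 1.179e-07 m = 117.9391 nm

117.9391 nm


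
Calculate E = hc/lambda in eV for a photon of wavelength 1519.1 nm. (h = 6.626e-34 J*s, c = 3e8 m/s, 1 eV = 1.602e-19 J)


E = hc/lambda = 6.626e-34 * 3e8 / 1.519e-06 = 1.309e-19 J = 0.8168 eV

0.8168 eV


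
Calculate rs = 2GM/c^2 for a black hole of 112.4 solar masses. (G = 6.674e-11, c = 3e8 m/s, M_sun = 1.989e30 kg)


M = 112.4 * 1.989e30 kg = 2.235636e+32 kg. rs = 2GM/c^2 = 2 * 6.674e-11 * 2.235636e+32 / (3e8)^2 = 331569.6592

331569.6592 m


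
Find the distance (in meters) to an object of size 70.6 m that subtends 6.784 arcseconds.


D = size / theta_rad, theta_rad = 6.784 * pi/(180*3600) = 3.289e-05, D = 2.147e+06

2.147e+06 m


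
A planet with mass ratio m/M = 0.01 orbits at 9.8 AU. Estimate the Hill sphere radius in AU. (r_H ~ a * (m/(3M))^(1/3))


r_H = a * (m/3M)^(1/3) = 9.8 * (0.01/3)^(1/3) = 1.4639

1.4639 AU


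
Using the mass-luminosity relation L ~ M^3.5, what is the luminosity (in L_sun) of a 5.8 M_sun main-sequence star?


L/L_sun = (M/M_sun)^3.5 = 5.8^3.5 = 469.8919

469.8919 L_sun


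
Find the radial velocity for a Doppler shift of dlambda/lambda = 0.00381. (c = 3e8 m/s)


v = (dlambda/lambda) * c = 0.00381 * 3e8 = 1.143e+06

1.143e+06 m/s


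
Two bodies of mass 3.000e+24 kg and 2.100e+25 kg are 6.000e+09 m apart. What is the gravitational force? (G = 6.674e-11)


F = G*m1*m2/r^2 = 6.674e-11 * 3.000e+24 * 2.100e+25 / (6.000e+09)^2 = 6.674e-11 * 6.300e+49 / 3.600e+19 = 1.168e+20

1.168e+20 N


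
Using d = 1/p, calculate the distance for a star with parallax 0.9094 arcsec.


d = 1/p = 1/0.9094 = 1.0996

1.0996 pc


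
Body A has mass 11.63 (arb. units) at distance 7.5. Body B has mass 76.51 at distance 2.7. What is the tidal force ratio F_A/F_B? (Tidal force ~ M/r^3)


Ratio = (M1/r1^3) / (M2/r2^3) = (11.63/7.5^3) / (76.51/2.7^3) = 0.0071

0.0071


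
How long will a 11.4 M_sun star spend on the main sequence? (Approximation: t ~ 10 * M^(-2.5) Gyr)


t = 10 * M^(-2.5) = 10 * 11.4^(-2.5) = 0.0228

0.0228 Gyr


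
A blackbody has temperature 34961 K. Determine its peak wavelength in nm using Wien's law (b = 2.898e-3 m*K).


lam_max = b / T = 2.898e-3 / 34961 = 8.289e-08 m = 82.8924 nm

82.8924 nm


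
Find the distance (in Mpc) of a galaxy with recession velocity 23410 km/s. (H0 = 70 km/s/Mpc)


d = v / H0 = 23410 / 70 = 334.4286

334.4286 Mpc


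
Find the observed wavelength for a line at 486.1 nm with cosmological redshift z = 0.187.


lam_obs = lam_emit * (1 + z) = 486.1 * (1 + 0.187) = 577.0007

577.0007 nm


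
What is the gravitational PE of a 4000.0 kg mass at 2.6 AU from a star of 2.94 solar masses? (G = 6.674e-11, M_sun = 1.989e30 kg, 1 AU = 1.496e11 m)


M = 2.94 * 1.989e30 kg = 5.84766e+30 kg; r = 2.6 AU * 1.496e11 m/AU = 3.8896e+11 m. U = -GM*m/r = -(6.674e-11 * 5.84766e+30 * 4000.0) / 3.8896e+11 = -4.014e+12

-4.014e+12 J


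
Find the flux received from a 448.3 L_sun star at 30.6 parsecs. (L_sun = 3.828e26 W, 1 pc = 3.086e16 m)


F = L / (4*pi*d^2) = 1.716e+29 / (4*pi*(9.443e+17)^2) = 1.531e-08

1.531e-08 W/m^2


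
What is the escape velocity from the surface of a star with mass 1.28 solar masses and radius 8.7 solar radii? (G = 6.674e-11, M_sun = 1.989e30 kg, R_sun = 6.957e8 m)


M = 1.28 * 1.989e30 kg = 2.54592e+30 kg; R = 8.7 * 6.957e8 m = 6.05259e+09 m. v_esc = sqrt(2GM/R) = sqrt(2 * 6.674e-11 * 2.54592e+30 / 6.05259e+09) = 236951.7101

236951.7101 m/s


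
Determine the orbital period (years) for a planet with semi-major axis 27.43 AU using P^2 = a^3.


P = a^(3/2) = 27.43^1.5 = 143.6609

143.6609 years


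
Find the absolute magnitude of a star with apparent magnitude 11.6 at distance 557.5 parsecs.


M = m - 5*log10(d) + 5 = 11.6 - 5*log10(557.5) + 5 = 2.8688

2.8688


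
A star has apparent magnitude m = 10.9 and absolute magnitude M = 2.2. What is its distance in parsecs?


d = 10^((m - M + 5)/5) = 10^((10.9 - 2.2 + 5)/5) = 549.5409

549.5409 pc


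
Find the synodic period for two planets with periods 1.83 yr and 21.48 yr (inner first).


1/P_syn = |1/P1 - 1/P2| = |1/1.83 - 1/21.48| => P_syn = 2.0004

2.0004 years


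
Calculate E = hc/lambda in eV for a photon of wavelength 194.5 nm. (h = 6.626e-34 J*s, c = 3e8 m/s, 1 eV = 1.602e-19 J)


E = hc/lambda = 6.626e-34 * 3e8 / 1.945e-07 = 1.022e-18 J = 6.3796 eV

6.3796 eV


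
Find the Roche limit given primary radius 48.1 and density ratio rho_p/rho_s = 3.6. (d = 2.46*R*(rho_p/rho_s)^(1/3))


d_Roche = 2.46 * 48.1 * 3.6^(1/3) = 181.3487

181.3487


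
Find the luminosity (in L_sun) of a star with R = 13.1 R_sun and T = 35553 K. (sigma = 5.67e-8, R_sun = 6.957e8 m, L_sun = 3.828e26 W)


R = 13.1 * 6.957e8 m = 9.11367e+09 m. L = 4*pi*R^2*sigma*T^4 = 4*pi*(9.11367e+09)^2 * 5.67e-8 * 35553^4 = 9.455500726e+31 W. L/L_sun = 9.455500726e+31 / 3.828e26 = 247008.9009

247008.9009 L_sun


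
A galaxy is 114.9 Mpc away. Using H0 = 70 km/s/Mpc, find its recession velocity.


v = H0 * d = 70 * 114.9 = 8043.0

8043.0 km/s


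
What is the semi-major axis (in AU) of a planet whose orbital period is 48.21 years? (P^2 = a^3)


a = P^(2/3) = 48.21^(2/3) = 13.2462

13.2462 AU


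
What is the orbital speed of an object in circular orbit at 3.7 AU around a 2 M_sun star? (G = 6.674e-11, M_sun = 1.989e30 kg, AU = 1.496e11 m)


v = sqrt(GM/r) = sqrt(6.674e-11 * 3.978e+30 / 5.535e+11) = 21900.7421

21900.7421 m/s


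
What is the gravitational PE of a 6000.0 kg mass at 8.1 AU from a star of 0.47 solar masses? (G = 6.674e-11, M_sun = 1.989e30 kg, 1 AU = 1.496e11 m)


M = 0.47 * 1.989e30 kg = 9.3483e+29 kg; r = 8.1 AU * 1.496e11 m/AU = 1.21176e+12 m. U = -GM*m/r = -(6.674e-11 * 9.3483e+29 * 6000.0) / 1.21176e+12 = -3.089e+11

-3.089e+11 J


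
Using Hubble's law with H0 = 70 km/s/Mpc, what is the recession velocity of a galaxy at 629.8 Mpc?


v = H0 * d = 70 * 629.8 = 44086.0

44086.0 km/s


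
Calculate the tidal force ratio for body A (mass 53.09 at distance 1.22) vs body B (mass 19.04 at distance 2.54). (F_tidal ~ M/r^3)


Ratio = (M1/r1^3) / (M2/r2^3) = (53.09/1.22^3) / (19.04/2.54^3) = 25.1633

25.1633


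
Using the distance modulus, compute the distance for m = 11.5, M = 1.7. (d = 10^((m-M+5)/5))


d = 10^((m - M + 5)/5) = 10^((11.5 - 1.7 + 5)/5) = 912.0108

912.0108 pc


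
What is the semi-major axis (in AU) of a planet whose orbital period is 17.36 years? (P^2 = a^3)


a = P^(2/3) = 17.36^(2/3) = 6.7045

6.7045 AU


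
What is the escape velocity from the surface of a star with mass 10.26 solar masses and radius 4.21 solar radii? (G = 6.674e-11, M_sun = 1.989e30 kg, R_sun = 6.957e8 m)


M = 10.26 * 1.989e30 kg = 2.040714e+31 kg; R = 4.21 * 6.957e8 m = 2.928897e+09 m. v_esc = sqrt(2GM/R) = sqrt(2 * 6.674e-11 * 2.040714e+31 / 2.928897e+09) = 964377.6157

964377.6157 m/s


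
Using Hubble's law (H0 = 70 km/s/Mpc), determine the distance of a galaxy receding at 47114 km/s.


d = v / H0 = 47114 / 70 = 673.0571

673.0571 Mpc


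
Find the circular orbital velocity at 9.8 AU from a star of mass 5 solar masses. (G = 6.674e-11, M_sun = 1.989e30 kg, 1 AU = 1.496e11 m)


v = sqrt(GM/r) = sqrt(6.674e-11 * 9.945e+30 / 1.466e+12) = 21277.307

21277.307 m/s


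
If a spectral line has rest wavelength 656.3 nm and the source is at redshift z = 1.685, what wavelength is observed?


lam_obs = lam_emit * (1 + z) = 656.3 * (1 + 1.685) = 1762.1655

1762.1655 nm


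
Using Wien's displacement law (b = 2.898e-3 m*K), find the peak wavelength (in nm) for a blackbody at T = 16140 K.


lam_max = b / T = 2.898e-3 / 16140 = 1.796e-07 m = 179.5539 nm

179.5539 nm


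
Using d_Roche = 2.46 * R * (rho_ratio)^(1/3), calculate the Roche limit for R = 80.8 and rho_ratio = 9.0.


d_Roche = 2.46 * 80.8 * 9.0^(1/3) = 413.4541

413.4541


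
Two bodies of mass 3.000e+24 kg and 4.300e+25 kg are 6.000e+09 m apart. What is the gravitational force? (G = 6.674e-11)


F = G*m1*m2/r^2 = 6.674e-11 * 3.000e+24 * 4.300e+25 / (6.000e+09)^2 = 6.674e-11 * 1.290e+50 / 3.600e+19 = 2.392e+20

2.392e+20 N


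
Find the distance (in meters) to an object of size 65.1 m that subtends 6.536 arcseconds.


D = size / theta_rad, theta_rad = 6.536 * pi/(180*3600) = 3.169e-05, D = 2.054e+06

2.054e+06 m


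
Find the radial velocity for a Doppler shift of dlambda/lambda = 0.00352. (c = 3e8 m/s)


v = (dlambda/lambda) * c = 0.00352 * 3e8 = 1.056e+06

1.056e+06 m/s


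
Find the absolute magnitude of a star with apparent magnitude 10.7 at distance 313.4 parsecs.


M = m - 5*log10(d) + 5 = 10.7 - 5*log10(313.4) + 5 = 3.2195

3.2195


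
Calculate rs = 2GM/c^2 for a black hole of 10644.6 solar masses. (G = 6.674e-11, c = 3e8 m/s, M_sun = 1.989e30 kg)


M = 10644.6 * 1.989e30 kg = 2.11721094e+34 kg. rs = 2GM/c^2 = 2 * 6.674e-11 * 2.11721094e+34 / (3e8)^2 = 3.140e+07

3.140e+07 m


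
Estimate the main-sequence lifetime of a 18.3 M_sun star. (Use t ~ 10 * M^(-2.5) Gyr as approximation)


t = 10 * M^(-2.5) = 10 * 18.3^(-2.5) = 0.007

0.007 Gyr


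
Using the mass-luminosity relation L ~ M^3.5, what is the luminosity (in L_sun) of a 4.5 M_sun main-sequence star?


L/L_sun = (M/M_sun)^3.5 = 4.5^3.5 = 193.3053

193.3053 L_sun


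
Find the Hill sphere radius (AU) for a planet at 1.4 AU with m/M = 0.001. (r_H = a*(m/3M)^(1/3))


r_H = a * (m/3M)^(1/3) = 1.4 * (0.001/3)^(1/3) = 0.0971

0.0971 AU


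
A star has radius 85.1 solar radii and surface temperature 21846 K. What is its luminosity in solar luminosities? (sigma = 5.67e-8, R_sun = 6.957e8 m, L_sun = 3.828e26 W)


R = 85.1 * 6.957e8 m = 5.920407e+10 m. L = 4*pi*R^2*sigma*T^4 = 4*pi*(5.920407e+10)^2 * 5.67e-8 * 21846^4 = 5.688316688e+32 W. L/L_sun = 5.688316688e+32 / 3.828e26 = 1.486e+06

1.486e+06 L_sun


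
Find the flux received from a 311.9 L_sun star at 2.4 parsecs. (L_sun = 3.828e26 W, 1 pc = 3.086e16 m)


F = L / (4*pi*d^2) = 1.194e+29 / (4*pi*(7.406e+16)^2) = 1.732e-06

1.732e-06 W/m^2


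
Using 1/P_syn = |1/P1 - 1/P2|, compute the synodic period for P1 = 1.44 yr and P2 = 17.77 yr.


1/P_syn = |1/P1 - 1/P2| = |1/1.44 - 1/17.77| => P_syn = 1.567

1.567 years


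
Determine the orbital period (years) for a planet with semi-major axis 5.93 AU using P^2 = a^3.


P = a^(3/2) = 5.93^1.5 = 14.4405

14.4405 years


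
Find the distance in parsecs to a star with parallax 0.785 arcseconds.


d = 1/p = 1/0.785 = 1.2739

1.2739 pc


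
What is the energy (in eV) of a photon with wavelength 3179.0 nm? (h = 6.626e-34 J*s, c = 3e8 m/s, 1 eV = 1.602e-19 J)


E = hc/lambda = 6.626e-34 * 3e8 / 3.179e-06 = 6.253e-20 J = 0.3903 eV

0.3903 eV


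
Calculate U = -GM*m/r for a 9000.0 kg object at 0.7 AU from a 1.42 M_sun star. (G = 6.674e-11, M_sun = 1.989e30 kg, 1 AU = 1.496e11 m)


M = 1.42 * 1.989e30 kg = 2.82438e+30 kg; r = 0.7 AU * 1.496e11 m/AU = 1.0472e+11 m. U = -GM*m/r = -(6.674e-11 * 2.82438e+30 * 9000.0) / 1.0472e+11 = -1.620e+13

-1.620e+13 J


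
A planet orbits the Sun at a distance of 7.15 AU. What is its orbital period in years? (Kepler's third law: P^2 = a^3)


P = a^(3/2) = 7.15^1.5 = 19.1187

19.1187 years


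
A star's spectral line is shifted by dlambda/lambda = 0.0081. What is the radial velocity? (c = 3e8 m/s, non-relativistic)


v = (dlambda/lambda) * c = 0.0081 * 3e8 = 2.430e+06

2.430e+06 m/s


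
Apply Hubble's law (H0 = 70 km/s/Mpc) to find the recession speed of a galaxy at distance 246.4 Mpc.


v = H0 * d = 70 * 246.4 = 17248.0

17248.0 km/s


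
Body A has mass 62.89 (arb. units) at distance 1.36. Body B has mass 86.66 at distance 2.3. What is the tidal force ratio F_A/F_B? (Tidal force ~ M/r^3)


Ratio = (M1/r1^3) / (M2/r2^3) = (62.89/1.36^3) / (86.66/2.3^3) = 3.5102

3.5102


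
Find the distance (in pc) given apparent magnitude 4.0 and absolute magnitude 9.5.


d = 10^((m - M + 5)/5) = 10^((4.0 - 9.5 + 5)/5) = 0.7943

0.7943 pc


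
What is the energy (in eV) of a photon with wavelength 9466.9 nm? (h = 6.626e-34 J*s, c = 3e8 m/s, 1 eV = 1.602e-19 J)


E = hc/lambda = 6.626e-34 * 3e8 / 9.467e-06 = 2.100e-20 J = 0.1311 eV

0.1311 eV


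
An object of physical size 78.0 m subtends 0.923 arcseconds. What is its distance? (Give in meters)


D = size / theta_rad, theta_rad = 0.923 * pi/(180*3600) = 4.475e-06, D = 1.743e+07

1.743e+07 m


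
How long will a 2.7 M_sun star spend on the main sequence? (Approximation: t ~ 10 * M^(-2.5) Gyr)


t = 10 * M^(-2.5) = 10 * 2.7^(-2.5) = 0.8348

0.8348 Gyr


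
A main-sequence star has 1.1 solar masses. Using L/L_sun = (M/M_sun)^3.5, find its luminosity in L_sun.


L/L_sun = (M/M_sun)^3.5 = 1.1^3.5 = 1.396

1.396 L_sun


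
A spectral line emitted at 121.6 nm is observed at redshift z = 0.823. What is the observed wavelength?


lam_obs = lam_emit * (1 + z) = 121.6 * (1 + 0.823) = 221.6768

221.6768 nm


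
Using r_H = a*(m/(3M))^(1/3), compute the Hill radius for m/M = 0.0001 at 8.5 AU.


r_H = a * (m/3M)^(1/3) = 8.5 * (0.0001/3)^(1/3) = 0.2736

0.2736 AU


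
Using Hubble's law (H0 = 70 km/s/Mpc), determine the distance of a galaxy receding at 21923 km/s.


d = v / H0 = 21923 / 70 = 313.1857

313.1857 Mpc


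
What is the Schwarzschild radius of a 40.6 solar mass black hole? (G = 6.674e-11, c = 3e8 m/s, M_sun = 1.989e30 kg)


M = 40.6 * 1.989e30 kg = 8.07534e+31 kg. rs = 2GM/c^2 = 2 * 6.674e-11 * 8.07534e+31 / (3e8)^2 = 119766.2648

119766.2648 m


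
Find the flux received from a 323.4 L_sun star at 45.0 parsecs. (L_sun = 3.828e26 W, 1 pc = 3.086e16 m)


F = L / (4*pi*d^2) = 1.238e+29 / (4*pi*(1.389e+18)^2) = 5.108e-09

5.108e-09 W/m^2


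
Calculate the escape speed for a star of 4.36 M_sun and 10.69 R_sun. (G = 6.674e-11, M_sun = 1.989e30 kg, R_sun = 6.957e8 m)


M = 4.36 * 1.989e30 kg = 8.67204e+30 kg; R = 10.69 * 6.957e8 m = 7.437033e+09 m. v_esc = sqrt(2GM/R) = sqrt(2 * 6.674e-11 * 8.67204e+30 / 7.437033e+09) = 394519.8696

394519.8696 m/s


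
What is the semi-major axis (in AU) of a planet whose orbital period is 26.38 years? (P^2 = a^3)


a = P^(2/3) = 26.38^(2/3) = 8.8617

8.8617 AU


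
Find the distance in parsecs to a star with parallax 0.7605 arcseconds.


d = 1/p = 1/0.7605 = 1.3149

1.3149 pc


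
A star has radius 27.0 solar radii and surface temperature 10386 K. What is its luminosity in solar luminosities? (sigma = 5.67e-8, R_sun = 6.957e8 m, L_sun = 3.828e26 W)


R = 27.0 * 6.957e8 m = 1.87839e+10 m. L = 4*pi*R^2*sigma*T^4 = 4*pi*(1.87839e+10)^2 * 5.67e-8 * 10386^4 = 2.925214591e+30 W. L/L_sun = 2.925214591e+30 / 3.828e26 = 7641.6264

7641.6264 L_sun


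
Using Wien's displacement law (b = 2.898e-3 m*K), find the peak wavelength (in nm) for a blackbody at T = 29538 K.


lam_max = b / T = 2.898e-3 / 29538 = 9.811e-08 m = 98.1109 nm

98.1109 nm


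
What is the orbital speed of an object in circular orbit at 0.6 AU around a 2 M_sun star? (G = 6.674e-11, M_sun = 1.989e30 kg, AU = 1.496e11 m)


v = sqrt(GM/r) = sqrt(6.674e-11 * 3.978e+30 / 8.976e+10) = 54385.6181

54385.6181 m/s


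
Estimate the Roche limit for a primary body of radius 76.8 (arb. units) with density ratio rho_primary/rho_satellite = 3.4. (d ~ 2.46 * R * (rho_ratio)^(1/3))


d_Roche = 2.46 * 76.8 * 3.4^(1/3) = 284.09

284.09
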